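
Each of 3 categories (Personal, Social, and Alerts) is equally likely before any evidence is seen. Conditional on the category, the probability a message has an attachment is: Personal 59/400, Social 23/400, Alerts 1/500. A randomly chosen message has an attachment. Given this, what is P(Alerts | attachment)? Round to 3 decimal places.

With a uniform prior (1/3 each), posterior ∝ likelihood:
  Personal: 0.1475
  Social: 0.0575
  Alerts: 0.002
Normalizing constant = 0.207.
P(Alerts | evidence) = 0.002 / 0.207 ≈ 0.010.

0.010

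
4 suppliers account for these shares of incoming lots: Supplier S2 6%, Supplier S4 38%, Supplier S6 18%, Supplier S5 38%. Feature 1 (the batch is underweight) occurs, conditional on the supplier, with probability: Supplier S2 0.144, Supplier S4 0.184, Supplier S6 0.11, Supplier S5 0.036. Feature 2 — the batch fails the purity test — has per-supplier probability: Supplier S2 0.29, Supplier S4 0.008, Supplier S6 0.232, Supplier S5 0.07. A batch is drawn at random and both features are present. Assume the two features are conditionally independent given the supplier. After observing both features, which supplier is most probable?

Supplier S6

By Bayes' rule, posterior ∝ prior × likelihood:
  Supplier S2: 0.06 × 0.144 × 0.29 = 0.0025056
  Supplier S4: 0.38 × 0.184 × 0.008 = 0.00055936
  Supplier S6: 0.18 × 0.11 × 0.232 = 0.0045936
  Supplier S5: 0.38 × 0.036 × 0.07 = 0.0009576
Total = 0.00861616.
Largest term belongs to Supplier S6, so Supplier S6 is most probable.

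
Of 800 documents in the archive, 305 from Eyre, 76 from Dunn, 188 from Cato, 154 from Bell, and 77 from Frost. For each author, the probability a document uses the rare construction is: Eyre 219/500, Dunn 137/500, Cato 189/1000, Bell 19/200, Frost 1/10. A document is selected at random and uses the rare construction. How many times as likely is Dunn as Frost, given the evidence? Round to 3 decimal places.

Compute prior × likelihood for every hypothesis:
  Eyre: 0.38125 × 0.438 = 0.1669875
  Dunn: 0.095 × 0.274 = 0.02603
  Cato: 0.235 × 0.189 = 0.044415
  Bell: 0.1925 × 0.095 = 0.0182875
  Frost: 0.09625 × 0.1 = 0.009625
Normalizing constant = 0.265345.
The ratio is 0.02603 / 0.009625 (the normalizer cancels) = 2.704.

2.704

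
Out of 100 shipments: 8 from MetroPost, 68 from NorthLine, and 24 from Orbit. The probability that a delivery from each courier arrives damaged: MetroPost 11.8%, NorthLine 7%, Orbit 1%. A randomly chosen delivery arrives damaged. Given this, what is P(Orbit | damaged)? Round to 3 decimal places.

Prior × likelihood for each hypothesis:
  MetroPost: 0.08 × 0.118 = 0.00944
  NorthLine: 0.68 × 0.07 = 0.0476
  Orbit: 0.24 × 0.01 = 0.0024
Total = 0.05944.
P(Orbit | evidence) = 0.0024 / 0.05944 ≈ 0.040.

0.040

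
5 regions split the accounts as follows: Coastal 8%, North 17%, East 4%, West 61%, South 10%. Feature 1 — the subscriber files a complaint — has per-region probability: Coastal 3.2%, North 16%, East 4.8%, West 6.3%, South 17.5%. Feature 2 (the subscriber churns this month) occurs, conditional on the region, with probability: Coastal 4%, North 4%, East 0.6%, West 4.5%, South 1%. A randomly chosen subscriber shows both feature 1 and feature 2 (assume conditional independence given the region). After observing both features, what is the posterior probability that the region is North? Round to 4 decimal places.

0.3503

Compute prior × likelihood for every hypothesis:
  Coastal: 0.08 × 0.032 × 0.04 = 0.0001024
  North: 0.17 × 0.16 × 0.04 = 0.001088
  East: 0.04 × 0.048 × 0.006 = 0.00001152
  West: 0.61 × 0.063 × 0.045 = 0.00172935
  South: 0.1 × 0.175 × 0.01 = 0.000175
Normalizing constant = 0.00310627.
P(North | evidence) = 0.001088 / 0.00310627 ≈ 0.3503.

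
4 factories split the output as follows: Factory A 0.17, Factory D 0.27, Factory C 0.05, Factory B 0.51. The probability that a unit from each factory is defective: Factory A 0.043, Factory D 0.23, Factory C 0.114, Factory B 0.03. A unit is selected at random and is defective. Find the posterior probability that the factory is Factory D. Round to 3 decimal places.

Compute prior × likelihood for every hypothesis:
  Factory A: 0.17 × 0.043 = 0.00731
  Factory D: 0.27 × 0.23 = 0.0621
  Factory C: 0.05 × 0.114 = 0.0057
  Factory B: 0.51 × 0.03 = 0.0153
Sum = 0.09041.
P(Factory D | evidence) = 0.0621 / 0.09041 ≈ 0.687.

0.687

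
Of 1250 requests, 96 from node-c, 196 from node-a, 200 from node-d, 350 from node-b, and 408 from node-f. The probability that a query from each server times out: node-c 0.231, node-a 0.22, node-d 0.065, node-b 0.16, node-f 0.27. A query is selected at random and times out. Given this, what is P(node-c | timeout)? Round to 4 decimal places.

By Bayes' rule, posterior ∝ prior × likelihood:
  node-c: 0.0768 × 0.231 = 0.0177408
  node-a: 0.1568 × 0.22 = 0.034496
  node-d: 0.16 × 0.065 = 0.0104
  node-b: 0.28 × 0.16 = 0.0448
  node-f: 0.3264 × 0.27 = 0.088128
Sum = 0.1955648.
P(node-c | evidence) = 0.0177408 / 0.1955648 ≈ 0.0907.

0.0907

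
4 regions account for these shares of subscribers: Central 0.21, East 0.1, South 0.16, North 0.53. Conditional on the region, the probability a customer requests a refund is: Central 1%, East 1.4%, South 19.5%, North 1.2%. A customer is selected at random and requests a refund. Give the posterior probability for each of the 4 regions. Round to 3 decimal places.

Compute prior × likelihood for every hypothesis:
  Central: 0.21 × 0.01 = 0.0021
  East: 0.1 × 0.014 = 0.0014
  South: 0.16 × 0.195 = 0.0312
  North: 0.53 × 0.012 = 0.00636
Sum = 0.04106.
P(Central | refund) = 0.0021/0.04106 ≈ 0.051
P(East | refund) = 0.0014/0.04106 ≈ 0.034
P(South | refund) = 0.0312/0.04106 ≈ 0.760
P(North | refund) = 0.00636/0.04106 ≈ 0.155

Central 0.051, East 0.034, South 0.760, North 0.155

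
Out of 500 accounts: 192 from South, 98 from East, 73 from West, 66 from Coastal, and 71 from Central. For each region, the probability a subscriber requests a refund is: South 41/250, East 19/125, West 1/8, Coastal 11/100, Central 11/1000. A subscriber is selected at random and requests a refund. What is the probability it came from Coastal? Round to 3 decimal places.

By Bayes' rule, posterior ∝ prior × likelihood:
  South: 0.384 × 0.164 = 0.062976
  East: 0.196 × 0.152 = 0.029792
  West: 0.146 × 0.125 = 0.01825
  Coastal: 0.132 × 0.11 = 0.01452
  Central: 0.142 × 0.011 = 0.001562
Sum = 0.1271.
P(Coastal | evidence) = 0.01452 / 0.1271 ≈ 0.114.

0.114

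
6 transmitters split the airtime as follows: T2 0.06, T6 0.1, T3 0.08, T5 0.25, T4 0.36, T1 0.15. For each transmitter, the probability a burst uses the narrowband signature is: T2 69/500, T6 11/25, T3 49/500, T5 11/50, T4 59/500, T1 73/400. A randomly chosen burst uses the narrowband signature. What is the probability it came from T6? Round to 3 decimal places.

Prior × likelihood for each hypothesis:
  T2: 0.06 × 0.138 = 0.00828
  T6: 0.1 × 0.44 = 0.044
  T3: 0.08 × 0.098 = 0.00784
  T5: 0.25 × 0.22 = 0.055
  T4: 0.36 × 0.118 = 0.04248
  T1: 0.15 × 0.1825 = 0.027375
Sum = 0.184975.
P(T6 | evidence) = 0.044 / 0.184975 ≈ 0.238.

0.238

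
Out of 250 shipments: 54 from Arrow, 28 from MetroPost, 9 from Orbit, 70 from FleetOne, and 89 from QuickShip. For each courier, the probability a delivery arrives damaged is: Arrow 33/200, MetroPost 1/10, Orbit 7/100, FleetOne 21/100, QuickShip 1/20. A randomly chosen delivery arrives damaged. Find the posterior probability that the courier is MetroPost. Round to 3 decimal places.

By Bayes' rule, posterior ∝ prior × likelihood:
  Arrow: 0.216 × 0.165 = 0.03564
  MetroPost: 0.112 × 0.1 = 0.0112
  Orbit: 0.036 × 0.07 = 0.00252
  FleetOne: 0.28 × 0.21 = 0.0588
  QuickShip: 0.356 × 0.05 = 0.0178
Total = 0.12596.
P(MetroPost | evidence) = 0.0112 / 0.12596 ≈ 0.089.

0.089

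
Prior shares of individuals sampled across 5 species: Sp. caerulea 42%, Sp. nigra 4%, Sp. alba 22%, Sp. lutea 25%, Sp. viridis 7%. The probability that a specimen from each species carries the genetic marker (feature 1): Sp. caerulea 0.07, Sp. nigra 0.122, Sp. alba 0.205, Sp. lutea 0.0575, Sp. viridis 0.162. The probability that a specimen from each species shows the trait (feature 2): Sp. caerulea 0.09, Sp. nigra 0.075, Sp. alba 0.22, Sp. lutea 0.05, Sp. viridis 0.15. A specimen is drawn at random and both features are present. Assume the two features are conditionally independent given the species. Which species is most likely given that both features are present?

Compute prior × likelihood for every hypothesis:
  Sp. caerulea: 0.42 × 0.07 × 0.09 = 0.002646
  Sp. nigra: 0.04 × 0.122 × 0.075 = 0.000366
  Sp. alba: 0.22 × 0.205 × 0.22 = 0.009922
  Sp. lutea: 0.25 × 0.0575 × 0.05 = 0.00071875
  Sp. viridis: 0.07 × 0.162 × 0.15 = 0.001701
Sum = 0.01535375.
Largest term belongs to Sp. alba, so Sp. alba is most probable.

Sp. alba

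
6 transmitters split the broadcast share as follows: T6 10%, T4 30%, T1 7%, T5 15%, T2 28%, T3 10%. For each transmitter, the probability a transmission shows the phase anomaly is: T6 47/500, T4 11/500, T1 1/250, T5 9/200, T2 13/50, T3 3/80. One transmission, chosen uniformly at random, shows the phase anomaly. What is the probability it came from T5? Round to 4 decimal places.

Prior × likelihood for each hypothesis:
  T6: 0.1 × 0.094 = 0.0094
  T4: 0.3 × 0.022 = 0.0066
  T1: 0.07 × 0.004 = 0.00028
  T5: 0.15 × 0.045 = 0.00675
  T2: 0.28 × 0.26 = 0.0728
  T3: 0.1 × 0.0375 = 0.00375
Sum = 0.09958.
P(T5 | evidence) = 0.00675 / 0.09958 ≈ 0.0678.

0.0678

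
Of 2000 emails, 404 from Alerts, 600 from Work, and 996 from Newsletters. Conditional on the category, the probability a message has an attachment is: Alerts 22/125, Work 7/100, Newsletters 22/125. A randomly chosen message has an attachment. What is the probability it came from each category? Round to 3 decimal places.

Alerts 0.247, Work 0.146, Newsletters 0.608

By Bayes' rule, posterior ∝ prior × likelihood:
  Alerts: 0.202 × 0.176 = 0.035552
  Work: 0.3 × 0.07 = 0.021
  Newsletters: 0.498 × 0.176 = 0.087648
Total = 0.1442.
P(Alerts | attachment) = 0.035552/0.1442 ≈ 0.247
P(Work | attachment) = 0.021/0.1442 ≈ 0.146
P(Newsletters | attachment) = 0.087648/0.1442 ≈ 0.608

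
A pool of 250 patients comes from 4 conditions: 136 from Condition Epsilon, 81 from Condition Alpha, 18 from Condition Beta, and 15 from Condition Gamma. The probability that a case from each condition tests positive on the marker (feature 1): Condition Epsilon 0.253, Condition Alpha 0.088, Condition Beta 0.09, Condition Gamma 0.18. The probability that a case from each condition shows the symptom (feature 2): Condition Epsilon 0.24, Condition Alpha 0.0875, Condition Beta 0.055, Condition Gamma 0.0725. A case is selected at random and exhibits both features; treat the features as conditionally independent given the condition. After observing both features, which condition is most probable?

By Bayes' rule, posterior ∝ prior × likelihood:
  Condition Epsilon: 0.544 × 0.253 × 0.24 = 0.03303168
  Condition Alpha: 0.324 × 0.088 × 0.0875 = 0.0024948
  Condition Beta: 0.072 × 0.09 × 0.055 = 0.0003564
  Condition Gamma: 0.06 × 0.18 × 0.0725 = 0.000783
Normalizing constant = 0.03666588.
Largest term belongs to Condition Epsilon, so Condition Epsilon is most probable.

Condition Epsilon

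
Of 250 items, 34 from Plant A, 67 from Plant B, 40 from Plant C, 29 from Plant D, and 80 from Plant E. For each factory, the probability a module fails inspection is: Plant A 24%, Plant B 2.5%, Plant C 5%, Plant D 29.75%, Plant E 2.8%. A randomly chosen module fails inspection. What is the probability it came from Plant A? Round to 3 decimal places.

0.359

Prior × likelihood for each hypothesis:
  Plant A: 0.136 × 0.24 = 0.03264
  Plant B: 0.268 × 0.025 = 0.0067
  Plant C: 0.16 × 0.05 = 0.008
  Plant D: 0.116 × 0.2975 = 0.03451
  Plant E: 0.32 × 0.028 = 0.00896
Normalizing constant = 0.09081.
P(Plant A | evidence) = 0.03264 / 0.09081 ≈ 0.359.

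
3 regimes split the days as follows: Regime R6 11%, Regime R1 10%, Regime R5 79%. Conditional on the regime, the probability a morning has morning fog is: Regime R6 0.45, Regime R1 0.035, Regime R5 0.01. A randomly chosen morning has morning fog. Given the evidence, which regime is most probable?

Unnormalized posteriors (prior × likelihood):
  Regime R6: 0.11 × 0.45 = 0.0495
  Regime R1: 0.1 × 0.035 = 0.0035
  Regime R5: 0.79 × 0.01 = 0.0079
Sum = 0.0609.
Largest term belongs to Regime R6, so Regime R6 is most probable.

Regime R6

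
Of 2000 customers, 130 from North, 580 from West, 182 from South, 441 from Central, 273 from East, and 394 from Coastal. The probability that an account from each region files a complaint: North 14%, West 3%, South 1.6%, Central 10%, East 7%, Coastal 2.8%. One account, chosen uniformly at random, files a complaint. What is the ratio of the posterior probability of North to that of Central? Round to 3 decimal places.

Compute prior × likelihood for every hypothesis:
  North: 0.065 × 0.14 = 0.0091
  West: 0.29 × 0.03 = 0.0087
  South: 0.091 × 0.016 = 0.001456
  Central: 0.2205 × 0.1 = 0.02205
  East: 0.1365 × 0.07 = 0.009555
  Coastal: 0.197 × 0.028 = 0.005516
Normalizing constant = 0.056377.
The ratio is 0.0091 / 0.02205 (the normalizer cancels) = 0.413.

0.413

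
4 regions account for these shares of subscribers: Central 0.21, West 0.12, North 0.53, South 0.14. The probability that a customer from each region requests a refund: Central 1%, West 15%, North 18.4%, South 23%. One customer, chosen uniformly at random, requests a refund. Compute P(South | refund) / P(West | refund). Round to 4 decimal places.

1.7889

Prior × likelihood for each hypothesis:
  Central: 0.21 × 0.01 = 0.0021
  West: 0.12 × 0.15 = 0.018
  North: 0.53 × 0.184 = 0.09752
  South: 0.14 × 0.23 = 0.0322
Normalizing constant = 0.14982.
The ratio is 0.0322 / 0.018 (the normalizer cancels) = 1.7889.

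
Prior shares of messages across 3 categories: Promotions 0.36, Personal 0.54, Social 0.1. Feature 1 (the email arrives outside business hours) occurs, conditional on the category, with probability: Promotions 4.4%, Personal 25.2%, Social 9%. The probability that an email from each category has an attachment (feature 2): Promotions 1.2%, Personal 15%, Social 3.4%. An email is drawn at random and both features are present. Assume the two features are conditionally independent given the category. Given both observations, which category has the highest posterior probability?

Compute prior × likelihood for every hypothesis:
  Promotions: 0.36 × 0.044 × 0.012 = 0.00019008
  Personal: 0.54 × 0.252 × 0.15 = 0.020412
  Social: 0.1 × 0.09 × 0.034 = 0.000306
Normalizing constant = 0.02090808.
Largest term belongs to Personal, so Personal is most probable.

Personal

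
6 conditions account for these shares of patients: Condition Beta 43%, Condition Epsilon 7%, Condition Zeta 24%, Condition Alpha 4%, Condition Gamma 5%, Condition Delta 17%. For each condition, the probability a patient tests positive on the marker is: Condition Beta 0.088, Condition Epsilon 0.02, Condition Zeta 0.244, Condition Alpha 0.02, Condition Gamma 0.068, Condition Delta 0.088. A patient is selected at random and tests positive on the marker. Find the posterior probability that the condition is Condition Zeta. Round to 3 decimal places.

0.501

Compute prior × likelihood for every hypothesis:
  Condition Beta: 0.43 × 0.088 = 0.03784
  Condition Epsilon: 0.07 × 0.02 = 0.0014
  Condition Zeta: 0.24 × 0.244 = 0.05856
  Condition Alpha: 0.04 × 0.02 = 0.0008
  Condition Gamma: 0.05 × 0.068 = 0.0034
  Condition Delta: 0.17 × 0.088 = 0.01496
Sum = 0.11696.
P(Condition Zeta | evidence) = 0.05856 / 0.11696 ≈ 0.501.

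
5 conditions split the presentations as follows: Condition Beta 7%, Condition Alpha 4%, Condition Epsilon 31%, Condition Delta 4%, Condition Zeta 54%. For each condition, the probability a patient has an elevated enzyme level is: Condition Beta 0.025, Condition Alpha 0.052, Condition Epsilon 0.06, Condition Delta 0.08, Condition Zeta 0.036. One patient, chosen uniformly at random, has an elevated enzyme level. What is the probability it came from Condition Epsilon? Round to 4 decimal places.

Compute prior × likelihood for every hypothesis:
  Condition Beta: 0.07 × 0.025 = 0.00175
  Condition Alpha: 0.04 × 0.052 = 0.00208
  Condition Epsilon: 0.31 × 0.06 = 0.0186
  Condition Delta: 0.04 × 0.08 = 0.0032
  Condition Zeta: 0.54 × 0.036 = 0.01944
Total = 0.04507.
P(Condition Epsilon | evidence) = 0.0186 / 0.04507 ≈ 0.4127.

0.4127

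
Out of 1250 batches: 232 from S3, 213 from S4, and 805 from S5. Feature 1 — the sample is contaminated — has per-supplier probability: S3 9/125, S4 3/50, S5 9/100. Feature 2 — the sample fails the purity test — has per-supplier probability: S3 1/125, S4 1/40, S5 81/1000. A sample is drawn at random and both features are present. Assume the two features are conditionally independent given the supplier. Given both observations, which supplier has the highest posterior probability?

Unnormalized posteriors (prior × likelihood):
  S3: 0.1856 × 0.072 × 0.008 = 0.0001069056
  S4: 0.1704 × 0.06 × 0.025 = 0.0002556
  S5: 0.644 × 0.09 × 0.081 = 0.00469476
Normalizing constant = 0.0050572656.
Largest term belongs to S5, so S5 is most probable.

S5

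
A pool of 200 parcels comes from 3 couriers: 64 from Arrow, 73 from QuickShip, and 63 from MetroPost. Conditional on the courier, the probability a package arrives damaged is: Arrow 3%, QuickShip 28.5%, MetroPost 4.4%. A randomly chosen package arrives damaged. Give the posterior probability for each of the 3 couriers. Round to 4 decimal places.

Prior × likelihood for each hypothesis:
  Arrow: 0.32 × 0.03 = 0.0096
  QuickShip: 0.365 × 0.285 = 0.104025
  MetroPost: 0.315 × 0.044 = 0.01386
Sum = 0.127485.
P(Arrow | damaged) = 0.0096/0.127485 ≈ 0.0753
P(QuickShip | damaged) = 0.104025/0.127485 ≈ 0.8160
P(MetroPost | damaged) = 0.01386/0.127485 ≈ 0.1087

Arrow 0.0753, QuickShip 0.8160, MetroPost 0.1087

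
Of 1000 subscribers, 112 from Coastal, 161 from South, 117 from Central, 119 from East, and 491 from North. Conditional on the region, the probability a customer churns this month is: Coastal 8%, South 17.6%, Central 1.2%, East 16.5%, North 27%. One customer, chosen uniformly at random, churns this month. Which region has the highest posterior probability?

North

Compute prior × likelihood for every hypothesis:
  Coastal: 0.112 × 0.08 = 0.00896
  South: 0.161 × 0.176 = 0.028336
  Central: 0.117 × 0.012 = 0.001404
  East: 0.119 × 0.165 = 0.019635
  North: 0.491 × 0.27 = 0.13257
Normalizing constant = 0.190905.
Largest term belongs to North, so North is most probable.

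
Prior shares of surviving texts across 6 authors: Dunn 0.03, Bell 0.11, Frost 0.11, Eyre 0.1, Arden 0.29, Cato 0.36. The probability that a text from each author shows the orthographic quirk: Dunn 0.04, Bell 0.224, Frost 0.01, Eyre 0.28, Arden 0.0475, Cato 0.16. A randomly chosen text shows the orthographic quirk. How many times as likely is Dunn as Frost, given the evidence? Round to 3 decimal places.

1.091

Prior × likelihood for each hypothesis:
  Dunn: 0.03 × 0.04 = 0.0012
  Bell: 0.11 × 0.224 = 0.02464
  Frost: 0.11 × 0.01 = 0.0011
  Eyre: 0.1 × 0.28 = 0.028
  Arden: 0.29 × 0.0475 = 0.013775
  Cato: 0.36 × 0.16 = 0.0576
Total = 0.126315.
The ratio is 0.0012 / 0.0011 (the normalizer cancels) = 1.091.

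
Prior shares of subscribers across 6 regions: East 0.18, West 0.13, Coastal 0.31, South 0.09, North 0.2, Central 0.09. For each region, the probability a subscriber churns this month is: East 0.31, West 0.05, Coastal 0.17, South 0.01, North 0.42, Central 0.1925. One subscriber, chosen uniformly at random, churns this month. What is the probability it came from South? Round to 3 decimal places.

By Bayes' rule, posterior ∝ prior × likelihood:
  East: 0.18 × 0.31 = 0.0558
  West: 0.13 × 0.05 = 0.0065
  Coastal: 0.31 × 0.17 = 0.0527
  South: 0.09 × 0.01 = 0.0009
  North: 0.2 × 0.42 = 0.084
  Central: 0.09 × 0.1925 = 0.017325
Normalizing constant = 0.217225.
P(South | evidence) = 0.0009 / 0.217225 ≈ 0.004.

0.004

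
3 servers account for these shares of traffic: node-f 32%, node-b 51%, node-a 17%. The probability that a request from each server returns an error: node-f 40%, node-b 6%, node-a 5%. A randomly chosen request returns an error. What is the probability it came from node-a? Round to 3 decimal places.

0.051

Unnormalized posteriors (prior × likelihood):
  node-f: 0.32 × 0.4 = 0.128
  node-b: 0.51 × 0.06 = 0.0306
  node-a: 0.17 × 0.05 = 0.0085
Total = 0.1671.
P(node-a | evidence) = 0.0085 / 0.1671 ≈ 0.051.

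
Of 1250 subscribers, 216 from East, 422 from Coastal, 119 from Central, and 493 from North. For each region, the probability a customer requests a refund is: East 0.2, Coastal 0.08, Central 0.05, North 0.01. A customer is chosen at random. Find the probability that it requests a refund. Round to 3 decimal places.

0.070

Unnormalized posteriors (prior × likelihood):
  East: 0.1728 × 0.2 = 0.03456
  Coastal: 0.3376 × 0.08 = 0.027008
  Central: 0.0952 × 0.05 = 0.00476
  North: 0.3944 × 0.01 = 0.003944
P(refund) = 0.03456 + 0.027008 + 0.00476 + 0.003944 = 0.070272 → 0.070.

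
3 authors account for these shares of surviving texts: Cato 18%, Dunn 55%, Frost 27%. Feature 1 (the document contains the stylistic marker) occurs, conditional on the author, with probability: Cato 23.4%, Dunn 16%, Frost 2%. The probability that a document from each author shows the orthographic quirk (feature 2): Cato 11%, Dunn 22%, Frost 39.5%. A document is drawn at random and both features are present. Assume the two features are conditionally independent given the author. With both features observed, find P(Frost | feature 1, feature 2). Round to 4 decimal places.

Compute prior × likelihood for every hypothesis:
  Cato: 0.18 × 0.234 × 0.11 = 0.0046332
  Dunn: 0.55 × 0.16 × 0.22 = 0.01936
  Frost: 0.27 × 0.02 × 0.395 = 0.002133
Sum = 0.0261262.
P(Frost | evidence) = 0.002133 / 0.0261262 ≈ 0.0816.

0.0816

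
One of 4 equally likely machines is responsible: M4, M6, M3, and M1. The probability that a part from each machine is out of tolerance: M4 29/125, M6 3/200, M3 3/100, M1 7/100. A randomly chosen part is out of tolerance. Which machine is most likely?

M4

With a uniform prior (1/4 each), posterior ∝ likelihood:
  M4: 0.232
  M6: 0.015
  M3: 0.03
  M1: 0.07
Sum = 0.347.
Largest term belongs to M4, so M4 is most probable.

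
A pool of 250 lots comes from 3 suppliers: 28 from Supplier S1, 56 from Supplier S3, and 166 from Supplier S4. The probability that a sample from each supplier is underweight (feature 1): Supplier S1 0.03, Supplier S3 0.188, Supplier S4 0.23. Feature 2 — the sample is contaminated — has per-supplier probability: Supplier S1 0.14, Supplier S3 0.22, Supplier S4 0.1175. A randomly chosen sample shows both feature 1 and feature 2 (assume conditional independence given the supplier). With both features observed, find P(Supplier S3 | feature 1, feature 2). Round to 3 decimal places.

Compute prior × likelihood for every hypothesis:
  Supplier S1: 0.112 × 0.03 × 0.14 = 0.0004704
  Supplier S3: 0.224 × 0.188 × 0.22 = 0.00926464
  Supplier S4: 0.664 × 0.23 × 0.1175 = 0.0179446
Sum = 0.02767964.
P(Supplier S3 | evidence) = 0.00926464 / 0.02767964 ≈ 0.335.

0.335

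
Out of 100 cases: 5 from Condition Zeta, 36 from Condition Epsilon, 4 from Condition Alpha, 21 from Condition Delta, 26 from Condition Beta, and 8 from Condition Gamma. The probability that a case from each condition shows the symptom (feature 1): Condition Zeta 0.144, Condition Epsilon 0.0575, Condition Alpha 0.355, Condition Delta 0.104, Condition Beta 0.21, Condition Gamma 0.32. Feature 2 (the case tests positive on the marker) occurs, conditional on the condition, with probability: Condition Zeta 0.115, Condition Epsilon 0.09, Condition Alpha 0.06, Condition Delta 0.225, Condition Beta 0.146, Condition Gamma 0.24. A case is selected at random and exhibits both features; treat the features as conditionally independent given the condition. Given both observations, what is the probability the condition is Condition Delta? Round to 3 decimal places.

Unnormalized posteriors (prior × likelihood):
  Condition Zeta: 0.05 × 0.144 × 0.115 = 0.000828
  Condition Epsilon: 0.36 × 0.0575 × 0.09 = 0.001863
  Condition Alpha: 0.04 × 0.355 × 0.06 = 0.000852
  Condition Delta: 0.21 × 0.104 × 0.225 = 0.004914
  Condition Beta: 0.26 × 0.21 × 0.146 = 0.0079716
  Condition Gamma: 0.08 × 0.32 × 0.24 = 0.006144
Total = 0.0225726.
P(Condition Delta | evidence) = 0.004914 / 0.0225726 ≈ 0.218.

0.218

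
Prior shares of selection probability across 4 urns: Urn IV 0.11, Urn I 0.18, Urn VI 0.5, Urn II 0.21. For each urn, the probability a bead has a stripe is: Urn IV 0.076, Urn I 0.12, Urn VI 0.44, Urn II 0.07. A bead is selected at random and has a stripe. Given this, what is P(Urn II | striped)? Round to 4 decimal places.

0.0555

Unnormalized posteriors (prior × likelihood):
  Urn IV: 0.11 × 0.076 = 0.00836
  Urn I: 0.18 × 0.12 = 0.0216
  Urn VI: 0.5 × 0.44 = 0.22
  Urn II: 0.21 × 0.07 = 0.0147
Total = 0.26466.
P(Urn II | evidence) = 0.0147 / 0.26466 ≈ 0.0555.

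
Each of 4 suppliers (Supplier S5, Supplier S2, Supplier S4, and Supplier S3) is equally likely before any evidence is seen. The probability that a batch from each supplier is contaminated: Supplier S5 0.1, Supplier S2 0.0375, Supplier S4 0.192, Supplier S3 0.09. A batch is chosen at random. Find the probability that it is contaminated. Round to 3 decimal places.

Since the prior is uniform, the posterior is proportional to the likelihood:
  Supplier S5: 0.1
  Supplier S2: 0.0375
  Supplier S4: 0.192
  Supplier S3: 0.09
P(contaminated) = (1/4) × (0.1 + 0.0375 + 0.192 + 0.09) = 0.4195/4 ≈ 0.105.

0.105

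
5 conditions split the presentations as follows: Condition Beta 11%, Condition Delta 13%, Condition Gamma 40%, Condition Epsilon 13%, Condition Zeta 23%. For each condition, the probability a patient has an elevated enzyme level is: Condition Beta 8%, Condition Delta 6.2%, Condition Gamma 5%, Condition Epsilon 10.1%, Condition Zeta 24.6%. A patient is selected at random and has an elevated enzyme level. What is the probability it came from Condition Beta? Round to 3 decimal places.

By Bayes' rule, posterior ∝ prior × likelihood:
  Condition Beta: 0.11 × 0.08 = 0.0088
  Condition Delta: 0.13 × 0.062 = 0.00806
  Condition Gamma: 0.4 × 0.05 = 0.02
  Condition Epsilon: 0.13 × 0.101 = 0.01313
  Condition Zeta: 0.23 × 0.246 = 0.05658
Sum = 0.10657.
P(Condition Beta | evidence) = 0.0088 / 0.10657 ≈ 0.083.

0.083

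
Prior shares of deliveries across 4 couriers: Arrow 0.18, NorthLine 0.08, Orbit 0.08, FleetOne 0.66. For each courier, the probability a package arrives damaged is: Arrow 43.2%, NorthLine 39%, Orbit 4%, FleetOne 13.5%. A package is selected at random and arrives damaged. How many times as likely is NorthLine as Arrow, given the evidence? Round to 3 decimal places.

0.401

Compute prior × likelihood for every hypothesis:
  Arrow: 0.18 × 0.432 = 0.07776
  NorthLine: 0.08 × 0.39 = 0.0312
  Orbit: 0.08 × 0.04 = 0.0032
  FleetOne: 0.66 × 0.135 = 0.0891
Total = 0.20126.
The ratio is 0.0312 / 0.07776 (the normalizer cancels) = 0.401.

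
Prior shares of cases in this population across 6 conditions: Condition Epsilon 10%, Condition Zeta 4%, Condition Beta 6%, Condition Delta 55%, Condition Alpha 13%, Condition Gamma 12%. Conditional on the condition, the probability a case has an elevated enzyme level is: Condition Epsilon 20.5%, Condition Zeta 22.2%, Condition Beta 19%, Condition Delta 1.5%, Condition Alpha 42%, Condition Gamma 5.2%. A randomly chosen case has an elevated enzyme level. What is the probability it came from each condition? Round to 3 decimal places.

Condition Epsilon 0.187, Condition Zeta 0.081, Condition Beta 0.104, Condition Delta 0.075, Condition Alpha 0.497, Condition Gamma 0.057

Compute prior × likelihood for every hypothesis:
  Condition Epsilon: 0.1 × 0.205 = 0.0205
  Condition Zeta: 0.04 × 0.222 = 0.00888
  Condition Beta: 0.06 × 0.19 = 0.0114
  Condition Delta: 0.55 × 0.015 = 0.00825
  Condition Alpha: 0.13 × 0.42 = 0.0546
  Condition Gamma: 0.12 × 0.052 = 0.00624
Total = 0.10987.
P(Condition Epsilon | elevated) = 0.0205/0.10987 ≈ 0.187
P(Condition Zeta | elevated) = 0.00888/0.10987 ≈ 0.081
P(Condition Beta | elevated) = 0.0114/0.10987 ≈ 0.104
P(Condition Delta | elevated) = 0.00825/0.10987 ≈ 0.075
P(Condition Alpha | elevated) = 0.0546/0.10987 ≈ 0.497
P(Condition Gamma | elevated) = 0.00624/0.10987 ≈ 0.057
(Check: 0.187+0.081+0.104+0.075+0.497+0.057 = 1.001.)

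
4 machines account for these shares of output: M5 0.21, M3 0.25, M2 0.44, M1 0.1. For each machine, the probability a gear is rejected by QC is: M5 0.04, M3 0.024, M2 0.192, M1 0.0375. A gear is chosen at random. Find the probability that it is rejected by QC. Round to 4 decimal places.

0.1026

Compute prior × likelihood for every hypothesis:
  M5: 0.21 × 0.04 = 0.0084
  M3: 0.25 × 0.024 = 0.006
  M2: 0.44 × 0.192 = 0.08448
  M1: 0.1 × 0.0375 = 0.00375
P(rejected) = 0.0084 + 0.006 + 0.08448 + 0.00375 = 0.10263 → 0.1026.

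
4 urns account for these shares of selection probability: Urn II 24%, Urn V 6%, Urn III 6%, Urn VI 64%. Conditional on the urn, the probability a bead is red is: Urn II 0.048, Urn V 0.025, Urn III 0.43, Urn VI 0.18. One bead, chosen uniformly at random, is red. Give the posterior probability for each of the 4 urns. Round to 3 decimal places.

Urn II 0.075, Urn V 0.010, Urn III 0.168, Urn VI 0.748

Prior × likelihood for each hypothesis:
  Urn II: 0.24 × 0.048 = 0.01152
  Urn V: 0.06 × 0.025 = 0.0015
  Urn III: 0.06 × 0.43 = 0.0258
  Urn VI: 0.64 × 0.18 = 0.1152
Sum = 0.15402.
P(Urn II | red) = 0.01152/0.15402 ≈ 0.075
P(Urn V | red) = 0.0015/0.15402 ≈ 0.010
P(Urn III | red) = 0.0258/0.15402 ≈ 0.168
P(Urn VI | red) = 0.1152/0.15402 ≈ 0.748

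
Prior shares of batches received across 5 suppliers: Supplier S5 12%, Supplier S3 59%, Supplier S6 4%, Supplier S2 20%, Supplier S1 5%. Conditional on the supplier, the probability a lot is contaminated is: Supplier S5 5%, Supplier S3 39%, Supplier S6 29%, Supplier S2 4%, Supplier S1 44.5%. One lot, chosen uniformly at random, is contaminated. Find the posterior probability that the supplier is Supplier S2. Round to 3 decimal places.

Prior × likelihood for each hypothesis:
  Supplier S5: 0.12 × 0.05 = 0.006
  Supplier S3: 0.59 × 0.39 = 0.2301
  Supplier S6: 0.04 × 0.29 = 0.0116
  Supplier S2: 0.2 × 0.04 = 0.008
  Supplier S1: 0.05 × 0.445 = 0.02225
Sum = 0.27795.
P(Supplier S2 | evidence) = 0.008 / 0.27795 ≈ 0.029.

0.029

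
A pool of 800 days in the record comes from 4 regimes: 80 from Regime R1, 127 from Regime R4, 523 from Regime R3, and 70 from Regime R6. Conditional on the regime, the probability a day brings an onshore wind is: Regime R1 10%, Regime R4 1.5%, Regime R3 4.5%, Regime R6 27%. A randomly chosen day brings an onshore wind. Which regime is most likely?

Regime R3

By Bayes' rule, posterior ∝ prior × likelihood:
  Regime R1: 0.1 × 0.1 = 0.01
  Regime R4: 0.15875 × 0.015 = 0.00238125
  Regime R3: 0.65375 × 0.045 = 0.02941875
  Regime R6: 0.0875 × 0.27 = 0.023625
Sum = 0.065425.
Largest term belongs to Regime R3, so Regime R3 is most probable.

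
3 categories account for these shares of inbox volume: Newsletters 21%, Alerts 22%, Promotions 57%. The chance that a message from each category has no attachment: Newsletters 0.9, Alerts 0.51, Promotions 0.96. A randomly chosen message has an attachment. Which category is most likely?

Alerts

Taking complements, P(attachment | each) = Newsletters 0.1, Alerts 0.49, Promotions 0.04.
Unnormalized posteriors (prior × likelihood):
  Newsletters: 0.21 × 0.1 = 0.021
  Alerts: 0.22 × 0.49 = 0.1078
  Promotions: 0.57 × 0.04 = 0.0228
Normalizing constant = 0.1516.
Largest term belongs to Alerts, so Alerts is most probable.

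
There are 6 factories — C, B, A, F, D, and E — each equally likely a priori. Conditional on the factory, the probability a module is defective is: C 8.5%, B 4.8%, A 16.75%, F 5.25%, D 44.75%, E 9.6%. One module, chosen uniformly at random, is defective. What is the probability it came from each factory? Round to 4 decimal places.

C 0.0948, B 0.0535, A 0.1868, F 0.0586, D 0.4992, E 0.1071

With a uniform prior (1/6 each), posterior ∝ likelihood:
  C: 0.085
  B: 0.048
  A: 0.1675
  F: 0.0525
  D: 0.4475
  E: 0.096
Sum = 0.8965.
P(C | defective) = 0.085/0.8965 ≈ 0.0948
P(B | defective) = 0.048/0.8965 ≈ 0.0535
P(A | defective) = 0.1675/0.8965 ≈ 0.1868
P(F | defective) = 0.0525/0.8965 ≈ 0.0586
P(D | defective) = 0.4475/0.8965 ≈ 0.4992
P(E | defective) = 0.096/0.8965 ≈ 0.1071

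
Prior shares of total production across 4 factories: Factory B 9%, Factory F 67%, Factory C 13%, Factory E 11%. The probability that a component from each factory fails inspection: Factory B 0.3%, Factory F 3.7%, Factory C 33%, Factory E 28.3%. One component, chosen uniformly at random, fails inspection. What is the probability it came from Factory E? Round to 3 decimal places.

0.314

Unnormalized posteriors (prior × likelihood):
  Factory B: 0.09 × 0.003 = 0.00027
  Factory F: 0.67 × 0.037 = 0.02479
  Factory C: 0.13 × 0.33 = 0.0429
  Factory E: 0.11 × 0.283 = 0.03113
Sum = 0.09909.
P(Factory E | evidence) = 0.03113 / 0.09909 ≈ 0.314.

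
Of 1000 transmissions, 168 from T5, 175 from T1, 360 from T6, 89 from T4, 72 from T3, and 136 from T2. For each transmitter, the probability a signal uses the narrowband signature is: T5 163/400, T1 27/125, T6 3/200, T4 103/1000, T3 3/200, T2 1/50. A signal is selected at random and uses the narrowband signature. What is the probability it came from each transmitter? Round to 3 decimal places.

T5 0.549, T1 0.303, T6 0.043, T4 0.074, T3 0.009, T2 0.022

Unnormalized posteriors (prior × likelihood):
  T5: 0.168 × 0.4075 = 0.06846
  T1: 0.175 × 0.216 = 0.0378
  T6: 0.36 × 0.015 = 0.0054
  T4: 0.089 × 0.103 = 0.009167
  T3: 0.072 × 0.015 = 0.00108
  T2: 0.136 × 0.02 = 0.00272
Normalizing constant = 0.124627.
P(T5 | narrowband) = 0.06846/0.124627 ≈ 0.549
P(T1 | narrowband) = 0.0378/0.124627 ≈ 0.303
P(T6 | narrowband) = 0.0054/0.124627 ≈ 0.043
P(T4 | narrowband) = 0.009167/0.124627 ≈ 0.074
P(T3 | narrowband) = 0.00108/0.124627 ≈ 0.009
P(T2 | narrowband) = 0.00272/0.124627 ≈ 0.022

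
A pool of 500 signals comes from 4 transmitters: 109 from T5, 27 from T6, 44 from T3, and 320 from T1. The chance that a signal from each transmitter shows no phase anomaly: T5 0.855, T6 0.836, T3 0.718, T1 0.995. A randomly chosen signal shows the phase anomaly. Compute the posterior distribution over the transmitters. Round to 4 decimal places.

Taking complements, P(anomaly | each) = T5 0.145, T6 0.164, T3 0.282, T1 0.005.
Prior × likelihood for each hypothesis:
  T5: 0.218 × 0.145 = 0.03161
  T6: 0.054 × 0.164 = 0.008856
  T3: 0.088 × 0.282 = 0.024816
  T1: 0.64 × 0.005 = 0.0032
Total = 0.068482.
P(T5 | anomaly) = 0.03161/0.068482 ≈ 0.4616
P(T6 | anomaly) = 0.008856/0.068482 ≈ 0.1293
P(T3 | anomaly) = 0.024816/0.068482 ≈ 0.3624
P(T1 | anomaly) = 0.0032/0.068482 ≈ 0.0467

T5 0.4616, T6 0.1293, T3 0.3624, T1 0.0467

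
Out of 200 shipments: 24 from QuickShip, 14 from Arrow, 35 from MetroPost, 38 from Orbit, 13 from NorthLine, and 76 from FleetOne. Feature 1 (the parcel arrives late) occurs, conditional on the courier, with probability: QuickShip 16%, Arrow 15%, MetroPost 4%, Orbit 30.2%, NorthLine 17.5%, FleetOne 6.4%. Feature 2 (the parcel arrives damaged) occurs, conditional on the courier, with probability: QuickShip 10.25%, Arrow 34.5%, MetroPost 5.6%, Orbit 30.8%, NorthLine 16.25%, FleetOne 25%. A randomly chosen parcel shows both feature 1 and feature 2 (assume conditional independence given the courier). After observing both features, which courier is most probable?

By Bayes' rule, posterior ∝ prior × likelihood:
  QuickShip: 0.12 × 0.16 × 0.1025 = 0.001968
  Arrow: 0.07 × 0.15 × 0.345 = 0.0036225
  MetroPost: 0.175 × 0.04 × 0.056 = 0.000392
  Orbit: 0.19 × 0.302 × 0.308 = 0.01767304
  NorthLine: 0.065 × 0.175 × 0.1625 = 0.0018484375
  FleetOne: 0.38 × 0.064 × 0.25 = 0.00608
Sum = 0.0315839775.
Largest term belongs to Orbit, so Orbit is most probable.

Orbit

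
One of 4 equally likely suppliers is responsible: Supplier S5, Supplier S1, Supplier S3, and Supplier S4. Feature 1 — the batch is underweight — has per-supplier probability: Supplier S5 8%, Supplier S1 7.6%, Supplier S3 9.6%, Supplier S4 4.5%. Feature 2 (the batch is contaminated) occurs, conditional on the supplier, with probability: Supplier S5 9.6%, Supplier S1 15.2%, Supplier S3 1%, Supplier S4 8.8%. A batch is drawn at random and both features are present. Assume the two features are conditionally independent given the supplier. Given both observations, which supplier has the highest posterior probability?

With a uniform prior (1/4 each), posterior ∝ likelihood:
  Supplier S5: 0.08 × 0.096 = 0.00768
  Supplier S1: 0.076 × 0.152 = 0.011552
  Supplier S3: 0.096 × 0.01 = 0.00096
  Supplier S4: 0.045 × 0.088 = 0.00396
Normalizing constant = 0.024152.
Largest term belongs to Supplier S1, so Supplier S1 is most probable.

Supplier S1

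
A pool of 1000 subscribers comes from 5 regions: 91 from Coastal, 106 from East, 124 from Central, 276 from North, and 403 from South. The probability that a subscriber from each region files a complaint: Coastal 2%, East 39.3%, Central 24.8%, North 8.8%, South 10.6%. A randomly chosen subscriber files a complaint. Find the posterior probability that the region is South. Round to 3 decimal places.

0.302

Unnormalized posteriors (prior × likelihood):
  Coastal: 0.091 × 0.02 = 0.00182
  East: 0.106 × 0.393 = 0.041658
  Central: 0.124 × 0.248 = 0.030752
  North: 0.276 × 0.088 = 0.024288
  South: 0.403 × 0.106 = 0.042718
Sum = 0.141236.
P(South | evidence) = 0.042718 / 0.141236 ≈ 0.302.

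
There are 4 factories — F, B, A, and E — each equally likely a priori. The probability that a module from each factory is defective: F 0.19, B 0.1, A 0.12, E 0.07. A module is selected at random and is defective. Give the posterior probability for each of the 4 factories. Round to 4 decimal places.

Since the prior is uniform, the posterior is proportional to the likelihood:
  F: 0.19
  B: 0.1
  A: 0.12
  E: 0.07
Total = 0.48.
P(F | defective) = 0.19/0.48 ≈ 0.3958
P(B | defective) = 0.1/0.48 ≈ 0.2083
P(A | defective) = 0.12/0.48 ≈ 0.2500
P(E | defective) = 0.07/0.48 ≈ 0.1458

F 0.3958, B 0.2083, A 0.2500, E 0.1458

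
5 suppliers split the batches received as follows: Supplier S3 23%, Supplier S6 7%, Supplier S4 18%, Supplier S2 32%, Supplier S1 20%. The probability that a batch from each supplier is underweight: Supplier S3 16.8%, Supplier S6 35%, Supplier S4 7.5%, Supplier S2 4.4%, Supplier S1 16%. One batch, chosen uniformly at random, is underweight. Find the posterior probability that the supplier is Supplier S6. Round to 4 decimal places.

Compute prior × likelihood for every hypothesis:
  Supplier S3: 0.23 × 0.168 = 0.03864
  Supplier S6: 0.07 × 0.35 = 0.0245
  Supplier S4: 0.18 × 0.075 = 0.0135
  Supplier S2: 0.32 × 0.044 = 0.01408
  Supplier S1: 0.2 × 0.16 = 0.032
Normalizing constant = 0.12272.
P(Supplier S6 | evidence) = 0.0245 / 0.12272 ≈ 0.1996.

0.1996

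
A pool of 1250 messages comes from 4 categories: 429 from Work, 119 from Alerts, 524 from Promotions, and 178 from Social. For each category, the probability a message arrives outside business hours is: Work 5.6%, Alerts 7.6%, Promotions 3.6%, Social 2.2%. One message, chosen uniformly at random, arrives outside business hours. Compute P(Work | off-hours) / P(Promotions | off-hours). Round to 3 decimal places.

1.274

Compute prior × likelihood for every hypothesis:
  Work: 0.3432 × 0.056 = 0.0192192
  Alerts: 0.0952 × 0.076 = 0.0072352
  Promotions: 0.4192 × 0.036 = 0.0150912
  Social: 0.1424 × 0.022 = 0.0031328
Sum = 0.0446784.
The ratio is 0.0192192 / 0.0150912 (the normalizer cancels) = 1.274.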